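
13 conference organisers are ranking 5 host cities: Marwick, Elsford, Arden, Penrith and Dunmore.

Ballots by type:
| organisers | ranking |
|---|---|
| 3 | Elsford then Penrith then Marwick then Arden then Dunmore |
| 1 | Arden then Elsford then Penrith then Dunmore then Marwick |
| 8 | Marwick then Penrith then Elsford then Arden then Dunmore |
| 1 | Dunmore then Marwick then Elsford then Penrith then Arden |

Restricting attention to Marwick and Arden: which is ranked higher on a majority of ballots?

Marwick

Ballots ranking Marwick above Arden: 3 + 8 + 1 = 12.
Ballots ranking Arden above Marwick: 13 − 12 = 1.
Marwick wins the head-to-head 12–1.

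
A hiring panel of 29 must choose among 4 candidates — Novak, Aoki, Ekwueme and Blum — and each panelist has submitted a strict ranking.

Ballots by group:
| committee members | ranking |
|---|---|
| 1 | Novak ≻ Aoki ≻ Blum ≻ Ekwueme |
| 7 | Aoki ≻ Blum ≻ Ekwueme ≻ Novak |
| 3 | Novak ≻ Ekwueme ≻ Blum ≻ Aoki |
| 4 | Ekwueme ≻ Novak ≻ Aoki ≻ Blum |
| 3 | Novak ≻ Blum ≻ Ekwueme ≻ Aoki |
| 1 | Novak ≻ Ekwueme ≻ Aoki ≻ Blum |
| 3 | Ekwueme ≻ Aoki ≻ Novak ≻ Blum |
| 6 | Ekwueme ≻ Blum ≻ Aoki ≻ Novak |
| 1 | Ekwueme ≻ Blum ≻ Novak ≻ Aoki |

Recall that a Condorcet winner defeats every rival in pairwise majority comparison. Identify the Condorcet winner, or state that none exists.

Ekwueme

Pairwise majorities:
Novak vs Aoki: Aoki wins 16–13.
Novak vs Ekwueme: Ekwueme, 21–8.
Novak–Blum: Novak 15–14.
Aoki vs Ekwueme: Ekwueme wins 21–8.
Aoki vs Blum: Aoki, 16–13.
Ekwueme–Blum: Ekwueme 18–11.
Ekwueme defeats every rival head-to-head and is the Condorcet winner.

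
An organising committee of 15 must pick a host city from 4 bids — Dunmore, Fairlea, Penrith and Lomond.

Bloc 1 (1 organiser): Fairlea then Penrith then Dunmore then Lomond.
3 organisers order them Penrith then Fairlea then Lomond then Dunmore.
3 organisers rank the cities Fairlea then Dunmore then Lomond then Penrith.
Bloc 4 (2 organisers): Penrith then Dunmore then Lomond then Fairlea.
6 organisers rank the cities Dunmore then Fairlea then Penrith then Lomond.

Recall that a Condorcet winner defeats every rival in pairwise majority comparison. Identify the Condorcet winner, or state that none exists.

Pairwise majorities:
Dunmore vs Fairlea: Dunmore preferred on 2+6 = 8 ballots; Dunmore wins 8–7.
Dunmore vs Penrith: Dunmore is ranked higher on 3+6 = 9 ballots, Penrith on 6. Dunmore wins 9–6.
Dunmore vs Lomond: Dunmore, 12–3.
Fairlea vs Penrith: Fairlea is ranked higher on 1+3+6 = 10 ballots, Penrith on 5. Fairlea wins 10–5.
Fairlea vs Lomond: Fairlea, 13–2.
Penrith–Lomond: Penrith 12–3.
Dunmore defeats every rival head-to-head and is the Condorcet winner.

Dunmore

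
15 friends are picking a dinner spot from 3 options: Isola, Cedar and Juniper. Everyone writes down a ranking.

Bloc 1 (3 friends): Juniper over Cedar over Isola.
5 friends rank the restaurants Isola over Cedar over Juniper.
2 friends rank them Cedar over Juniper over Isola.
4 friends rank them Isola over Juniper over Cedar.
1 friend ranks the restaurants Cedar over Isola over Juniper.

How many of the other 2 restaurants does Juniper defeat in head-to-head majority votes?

0

Juniper against each rival (15 friends):
Juniper vs Isola: Juniper preferred on 3+2 = 5 ballots; Isola wins 10–5.
Juniper vs Cedar: Cedar wins 8–7.
Juniper beats no one; loses to Isola, Cedar — 0 pairwise wins.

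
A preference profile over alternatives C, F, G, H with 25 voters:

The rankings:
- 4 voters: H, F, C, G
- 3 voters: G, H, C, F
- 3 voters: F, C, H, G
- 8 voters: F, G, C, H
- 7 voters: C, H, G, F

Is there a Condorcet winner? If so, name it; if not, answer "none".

Pairwise majorities:
C vs F: C preferred on 3+7 = 10 ballots; F wins 15–10.
C vs G: C preferred on 4+3+7 = 14 ballots; C wins 14–11.
C vs H: 3+8+7 = 18 for C, 7 for H — C by 18–7.
F vs G: 15 to 10, F.
F vs H: F is ranked higher on 3+8 = 11 ballots, H on 14. H wins 14–11.
G vs H: G is ranked higher on 3+8 = 11 ballots, H on 14. H wins 14–11.
No alternative is unbeaten: C loses to F; F loses to H; G loses to C; H loses to C. In particular C > H > F > C is a majority cycle — no Condorcet winner exists.

none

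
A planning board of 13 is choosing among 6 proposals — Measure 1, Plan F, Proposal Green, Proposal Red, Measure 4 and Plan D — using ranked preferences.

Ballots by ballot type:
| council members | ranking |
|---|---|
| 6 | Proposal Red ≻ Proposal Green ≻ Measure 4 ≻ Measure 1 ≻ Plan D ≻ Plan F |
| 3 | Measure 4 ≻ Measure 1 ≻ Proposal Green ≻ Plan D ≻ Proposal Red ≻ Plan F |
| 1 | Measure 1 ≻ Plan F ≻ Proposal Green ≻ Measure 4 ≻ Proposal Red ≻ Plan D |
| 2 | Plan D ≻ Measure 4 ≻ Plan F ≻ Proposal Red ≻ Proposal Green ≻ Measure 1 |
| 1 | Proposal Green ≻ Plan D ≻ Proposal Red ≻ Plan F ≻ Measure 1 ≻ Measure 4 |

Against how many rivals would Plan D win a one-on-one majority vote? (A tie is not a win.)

Plan D against each rival (13 council members):
Plan D vs Measure 1: Measure 1 wins 10–3.
Plan D vs Plan F: Plan D, 12–1.
Plan D vs Proposal Green: Proposal Green, 11–2.
Plan D vs Proposal Red: 6 to 7, Proposal Red.
Plan D vs Measure 4: 3 to 10, Measure 4.
Plan D beats Plan F; loses to Measure 1, Proposal Green, Proposal Red, Measure 4 — 1 pairwise win.

1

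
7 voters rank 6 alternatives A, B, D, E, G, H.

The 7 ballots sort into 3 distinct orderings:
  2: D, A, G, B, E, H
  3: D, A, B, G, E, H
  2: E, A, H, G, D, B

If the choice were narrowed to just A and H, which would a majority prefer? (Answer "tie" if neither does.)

Ballots ranking A above H: 2 + 3 + 2 = 7.
Ballots ranking H above A: 7 − 7 = 0.
A wins the head-to-head 7–0.

A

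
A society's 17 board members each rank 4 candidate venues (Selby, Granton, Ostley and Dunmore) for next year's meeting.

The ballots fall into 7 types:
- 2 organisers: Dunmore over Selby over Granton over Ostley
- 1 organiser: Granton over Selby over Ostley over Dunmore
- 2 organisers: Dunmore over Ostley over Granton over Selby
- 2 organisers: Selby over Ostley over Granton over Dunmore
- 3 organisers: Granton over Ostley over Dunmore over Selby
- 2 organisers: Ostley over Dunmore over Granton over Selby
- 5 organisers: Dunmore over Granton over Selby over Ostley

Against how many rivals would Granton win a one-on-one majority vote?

Granton against each rival (17 organisers):
Granton vs Selby: Granton is ranked higher on 1+2+3+2+5 = 13 ballots, Selby on 4. Granton wins 13–4.
Granton vs Ostley: Granton wins 11–6.
Granton vs Dunmore: Granton is ranked higher on 1+2+3 = 6 ballots, Dunmore on 11. Dunmore wins 11–6.
Granton beats Selby, Ostley; loses to Dunmore — 2 pairwise wins.

2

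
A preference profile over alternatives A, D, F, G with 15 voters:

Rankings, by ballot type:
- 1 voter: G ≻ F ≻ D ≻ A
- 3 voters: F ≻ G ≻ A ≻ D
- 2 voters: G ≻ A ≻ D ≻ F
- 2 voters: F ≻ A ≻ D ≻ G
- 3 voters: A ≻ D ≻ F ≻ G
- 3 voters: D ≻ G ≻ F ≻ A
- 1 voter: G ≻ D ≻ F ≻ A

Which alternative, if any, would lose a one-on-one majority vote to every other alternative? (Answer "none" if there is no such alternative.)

none

Pairwise majorities:
A vs D: A, 10–5.
A vs F: F wins 10–5.
A–G: G 10–5.
D vs F: 2+3+3+1 = 9 for D, 6 for F — D by 9–6.
D–G: D 8–7.
F vs G: 8 to 7, F.
Every alternative wins at least one matchup (A beats D; D beats F; F beats A; G beats A), so there is no Condorcet loser.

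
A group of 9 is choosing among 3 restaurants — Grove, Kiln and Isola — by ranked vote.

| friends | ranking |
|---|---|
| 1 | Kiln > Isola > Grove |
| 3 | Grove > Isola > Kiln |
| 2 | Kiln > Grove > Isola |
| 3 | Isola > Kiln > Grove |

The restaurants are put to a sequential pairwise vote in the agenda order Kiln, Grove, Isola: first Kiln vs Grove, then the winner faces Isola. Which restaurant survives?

Round 1: Kiln vs Grove — 6–3, Kiln advances.
Round 2: Kiln vs Isola — 3–6, Isola advances.
The agenda winner is Isola.

Isola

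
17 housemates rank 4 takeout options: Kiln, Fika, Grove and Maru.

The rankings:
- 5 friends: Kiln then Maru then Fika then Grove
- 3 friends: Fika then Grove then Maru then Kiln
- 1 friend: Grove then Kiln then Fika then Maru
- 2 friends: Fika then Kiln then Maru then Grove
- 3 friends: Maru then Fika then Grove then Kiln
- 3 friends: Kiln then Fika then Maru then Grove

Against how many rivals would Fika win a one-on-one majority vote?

Fika against each rival (17 friends):
Fika vs Kiln: Fika preferred on 3+2+3 = 8 ballots; Kiln wins 9–8.
Fika–Grove: Fika 16–1.
Fika vs Maru: Fika preferred on 3+1+2+3 = 9 ballots; Fika wins 9–8.
Fika beats Grove, Maru; loses to Kiln — 2 pairwise wins.

2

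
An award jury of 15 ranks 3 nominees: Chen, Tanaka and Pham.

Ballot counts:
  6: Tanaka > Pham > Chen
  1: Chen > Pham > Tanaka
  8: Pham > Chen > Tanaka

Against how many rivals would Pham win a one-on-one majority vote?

2

Pham against each rival (15 jurors):
Pham vs Chen: Pham is ranked higher on 6+8 = 14 ballots, Chen on 1. Pham wins 14–1.
Pham vs Tanaka: 9 to 6, Pham.
Pham beats Chen, Tanaka — 2 pairwise wins.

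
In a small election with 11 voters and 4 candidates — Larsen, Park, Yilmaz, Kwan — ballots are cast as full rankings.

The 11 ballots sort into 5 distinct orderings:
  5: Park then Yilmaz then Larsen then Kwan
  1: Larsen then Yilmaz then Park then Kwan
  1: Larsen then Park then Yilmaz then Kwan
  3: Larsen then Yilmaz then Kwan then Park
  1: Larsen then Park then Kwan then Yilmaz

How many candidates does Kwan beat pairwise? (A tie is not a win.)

Kwan against each rival (11 voters):
Kwan vs Larsen: Kwan preferred on 0 ballots; Larsen wins 11–0.
Kwan vs Park: 3 for Kwan, 8 for Park — Park by 8–3.
Kwan vs Yilmaz: 1 to 10, Yilmaz.
Kwan beats no one; loses to Larsen, Park, Yilmaz — 0 pairwise wins.

0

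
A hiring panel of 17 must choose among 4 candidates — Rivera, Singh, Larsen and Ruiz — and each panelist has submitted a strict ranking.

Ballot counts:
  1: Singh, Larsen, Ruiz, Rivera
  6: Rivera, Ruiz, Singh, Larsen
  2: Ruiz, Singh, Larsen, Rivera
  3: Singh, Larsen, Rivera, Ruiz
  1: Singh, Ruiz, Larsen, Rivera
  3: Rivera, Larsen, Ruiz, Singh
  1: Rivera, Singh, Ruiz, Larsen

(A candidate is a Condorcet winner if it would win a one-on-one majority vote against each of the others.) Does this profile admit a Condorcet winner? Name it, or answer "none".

Head-to-head results (17 committee members):
Rivera vs Singh: Rivera preferred on 6+3+1 = 10 ballots; Rivera wins 10–7.
Rivera–Larsen: Rivera 10–7.
Rivera vs Ruiz: Rivera preferred on 6+3+3+1 = 13 ballots; Rivera wins 13–4.
Singh vs Larsen: Singh preferred on 1+6+2+3+1+1 = 14 ballots; Singh wins 14–3.
Singh–Ruiz: Ruiz 11–6.
Larsen vs Ruiz: Larsen is ranked higher on 1+3+3 = 7 ballots, Ruiz on 10. Ruiz wins 10–7.
Rivera beats each of Singh, Larsen, Ruiz — Rivera is the Condorcet winner.

Rivera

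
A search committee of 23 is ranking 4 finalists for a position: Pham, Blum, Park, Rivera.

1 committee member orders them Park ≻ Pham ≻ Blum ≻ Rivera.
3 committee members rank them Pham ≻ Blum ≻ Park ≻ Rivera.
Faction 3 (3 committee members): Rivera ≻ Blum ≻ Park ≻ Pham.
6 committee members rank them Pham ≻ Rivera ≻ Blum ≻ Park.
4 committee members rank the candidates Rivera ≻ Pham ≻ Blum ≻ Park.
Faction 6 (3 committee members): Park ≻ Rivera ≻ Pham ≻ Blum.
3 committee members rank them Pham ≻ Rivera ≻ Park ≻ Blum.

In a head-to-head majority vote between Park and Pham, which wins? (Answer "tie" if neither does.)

Pham

Ballots ranking Park above Pham: 1 + 3 + 3 = 7.
Ballots ranking Pham above Park: 23 − 7 = 16.
Pham wins the head-to-head 16–7.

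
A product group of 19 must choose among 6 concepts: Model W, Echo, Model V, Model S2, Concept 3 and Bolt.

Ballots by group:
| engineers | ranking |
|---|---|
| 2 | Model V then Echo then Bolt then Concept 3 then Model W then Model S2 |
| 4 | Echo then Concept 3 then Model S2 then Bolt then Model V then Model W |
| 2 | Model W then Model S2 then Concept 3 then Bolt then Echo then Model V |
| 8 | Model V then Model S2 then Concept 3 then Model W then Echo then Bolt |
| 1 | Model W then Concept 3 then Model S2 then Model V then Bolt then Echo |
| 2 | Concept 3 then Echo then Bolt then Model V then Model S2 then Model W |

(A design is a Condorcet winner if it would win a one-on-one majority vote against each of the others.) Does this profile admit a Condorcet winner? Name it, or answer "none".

Model V

Pairwise majorities:
Model W vs Echo: 11 to 8, Model W.
Model W vs Model V: Model W preferred on 2+1 = 3 ballots; Model V wins 16–3.
Model W vs Model S2: Model W preferred on 2+2+1 = 5 ballots; Model S2 wins 14–5.
Model W vs Concept 3: 2+1 = 3 for Model W, 16 for Concept 3 — Concept 3 by 16–3.
Model W vs Bolt: 2+8+1 = 11 for Model W, 8 for Bolt — Model W by 11–8.
Echo vs Model V: 4+2+2 = 8 for Echo, 11 for Model V — Model V by 11–8.
Echo vs Model S2: 8 to 11, Model S2.
Echo vs Concept 3: Echo is ranked higher on 2+4 = 6 ballots, Concept 3 on 13. Concept 3 wins 13–6.
Echo vs Bolt: 2+4+8+2 = 16 for Echo, 3 for Bolt — Echo by 16–3.
Model V vs Model S2: 2+8+2 = 12 for Model V, 7 for Model S2 — Model V by 12–7.
Model V vs Concept 3: Model V preferred on 2+8 = 10 ballots; Model V wins 10–9.
Model V vs Bolt: 2+8+1 = 11 for Model V, 8 for Bolt — Model V by 11–8.
Model S2 vs Concept 3: 10 to 9, Model S2.
Model S2 vs Bolt: Model S2 preferred on 4+2+8+1 = 15 ballots; Model S2 wins 15–4.
Concept 3 vs Bolt: Concept 3 is ranked higher on 4+2+8+1+2 = 17 ballots, Bolt on 2. Concept 3 wins 17–2.
Only Model V has no losses; Model V is the Condorcet winner.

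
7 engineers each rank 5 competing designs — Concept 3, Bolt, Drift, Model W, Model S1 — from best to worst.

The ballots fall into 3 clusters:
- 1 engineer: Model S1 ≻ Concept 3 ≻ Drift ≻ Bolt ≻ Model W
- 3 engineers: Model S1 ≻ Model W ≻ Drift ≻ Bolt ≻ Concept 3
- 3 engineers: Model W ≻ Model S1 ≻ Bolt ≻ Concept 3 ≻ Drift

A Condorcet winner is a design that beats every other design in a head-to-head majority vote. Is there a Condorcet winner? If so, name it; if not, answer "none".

Check each pair by majority over 7 ballots:
Concept 3 vs Bolt: Bolt, 6–1.
Concept 3 vs Drift: Concept 3 wins 4–3.
Concept 3 vs Model W: Model W wins 6–1.
Concept 3 vs Model S1: Model S1 wins 7–0.
Bolt vs Drift: Drift, 4–3.
Bolt vs Model W: Model W, 6–1.
Bolt–Model S1: Model S1 7–0.
Drift–Model W: Model W 6–1.
Drift–Model S1: Model S1 7–0.
Model W vs Model S1: Model S1 wins 4–3.
Model S1 defeats every rival head-to-head and is the Condorcet winner.

Model S1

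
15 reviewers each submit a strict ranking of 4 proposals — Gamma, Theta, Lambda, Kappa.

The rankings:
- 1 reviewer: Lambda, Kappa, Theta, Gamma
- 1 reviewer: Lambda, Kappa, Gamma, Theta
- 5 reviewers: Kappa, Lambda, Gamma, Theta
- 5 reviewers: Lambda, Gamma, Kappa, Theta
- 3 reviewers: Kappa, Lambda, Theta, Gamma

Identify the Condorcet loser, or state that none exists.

Theta

Pairwise majorities:
Gamma vs Theta: Gamma preferred on 1+5+5 = 11 ballots; Gamma wins 11–4.
Gamma vs Lambda: Gamma preferred on 0 ballots; Lambda wins 15–0.
Gamma vs Kappa: Kappa, 10–5.
Theta vs Lambda: Lambda, 15–0.
Theta vs Kappa: Kappa wins 15–0.
Lambda vs Kappa: 1+1+5 = 7 for Lambda, 8 for Kappa — Kappa by 8–7.
Only Theta has no wins; Theta is the Condorcet loser.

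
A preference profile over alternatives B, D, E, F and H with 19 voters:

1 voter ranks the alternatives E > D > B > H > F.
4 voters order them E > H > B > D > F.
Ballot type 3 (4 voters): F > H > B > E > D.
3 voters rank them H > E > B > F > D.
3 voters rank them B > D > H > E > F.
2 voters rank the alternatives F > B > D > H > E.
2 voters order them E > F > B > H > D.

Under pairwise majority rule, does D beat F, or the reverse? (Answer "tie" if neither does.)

Ballots ranking D above F: 1 + 4 + 3 = 8.
Ballots ranking F above D: 19 − 8 = 11.
F wins the head-to-head 11–8.

F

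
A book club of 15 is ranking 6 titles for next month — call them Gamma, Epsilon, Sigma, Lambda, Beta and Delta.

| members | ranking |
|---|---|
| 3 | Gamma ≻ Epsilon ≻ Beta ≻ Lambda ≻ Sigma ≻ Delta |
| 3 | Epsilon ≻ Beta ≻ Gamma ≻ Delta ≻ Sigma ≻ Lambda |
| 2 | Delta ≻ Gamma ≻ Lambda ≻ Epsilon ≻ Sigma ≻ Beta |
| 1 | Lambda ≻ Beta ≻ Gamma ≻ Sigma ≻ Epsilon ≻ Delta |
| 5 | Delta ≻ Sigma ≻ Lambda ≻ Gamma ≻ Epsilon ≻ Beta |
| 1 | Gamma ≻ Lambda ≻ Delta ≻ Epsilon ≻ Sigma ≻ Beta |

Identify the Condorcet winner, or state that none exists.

Check each pair by majority over 15 ballots:
Gamma vs Epsilon: Gamma wins 12–3.
Gamma vs Sigma: Gamma wins 10–5.
Gamma vs Lambda: Gamma, 9–6.
Gamma vs Beta: Gamma, 11–4.
Gamma–Delta: Gamma 8–7.
Epsilon vs Sigma: Epsilon wins 9–6.
Epsilon vs Lambda: Lambda wins 9–6.
Epsilon vs Beta: Epsilon, 14–1.
Epsilon vs Delta: Delta wins 8–7.
Sigma–Lambda: Sigma 8–7.
Sigma vs Beta: Sigma, 8–7.
Sigma vs Delta: Delta wins 11–4.
Lambda–Beta: Lambda 9–6.
Lambda vs Delta: Delta wins 10–5.
Beta vs Delta: Delta wins 8–7.
Gamma beats each of Epsilon, Sigma, Lambda, Beta, Delta — Gamma is the Condorcet winner.

Gamma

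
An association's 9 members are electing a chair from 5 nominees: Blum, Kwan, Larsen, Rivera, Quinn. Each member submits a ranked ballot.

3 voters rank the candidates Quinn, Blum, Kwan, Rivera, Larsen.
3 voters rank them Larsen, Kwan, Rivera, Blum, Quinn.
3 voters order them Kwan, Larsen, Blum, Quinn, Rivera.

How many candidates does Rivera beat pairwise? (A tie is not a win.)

0

Rivera against each rival (9 voters):
Rivera vs Blum: 3 for Rivera, 6 for Blum — Blum by 6–3.
Rivera–Kwan: Kwan 9–0.
Rivera vs Larsen: 3 for Rivera, 6 for Larsen — Larsen by 6–3.
Rivera–Quinn: Quinn 6–3.
Rivera beats no one; loses to Blum, Kwan, Larsen, Quinn — 0 pairwise wins.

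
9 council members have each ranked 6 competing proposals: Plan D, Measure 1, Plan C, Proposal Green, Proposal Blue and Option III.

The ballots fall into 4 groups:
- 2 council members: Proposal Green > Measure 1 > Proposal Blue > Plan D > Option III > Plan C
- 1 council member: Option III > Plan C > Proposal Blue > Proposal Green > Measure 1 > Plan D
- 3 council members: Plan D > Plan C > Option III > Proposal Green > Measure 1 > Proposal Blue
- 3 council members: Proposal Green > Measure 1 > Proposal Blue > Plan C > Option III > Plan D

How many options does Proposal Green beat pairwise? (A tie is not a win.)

Proposal Green against each rival (9 council members):
Proposal Green–Plan D: Proposal Green 6–3.
Proposal Green vs Measure 1: Proposal Green wins 9–0.
Proposal Green vs Plan C: Proposal Green is ranked higher on 2+3 = 5 ballots, Plan C on 4. Proposal Green wins 5–4.
Proposal Green–Proposal Blue: Proposal Green 8–1.
Proposal Green vs Option III: Proposal Green, 5–4.
Proposal Green beats Plan D, Measure 1, Plan C, Proposal Blue, Option III — 5 pairwise wins.

5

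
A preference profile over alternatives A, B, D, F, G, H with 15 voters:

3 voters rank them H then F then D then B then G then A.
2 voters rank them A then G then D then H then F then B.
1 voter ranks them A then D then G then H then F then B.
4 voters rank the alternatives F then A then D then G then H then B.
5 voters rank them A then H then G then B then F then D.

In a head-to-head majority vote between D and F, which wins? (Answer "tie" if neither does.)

Ballots ranking D above F: 2 + 1 = 3.
Ballots ranking F above D: 15 − 3 = 12.
F wins the head-to-head 12–3.

F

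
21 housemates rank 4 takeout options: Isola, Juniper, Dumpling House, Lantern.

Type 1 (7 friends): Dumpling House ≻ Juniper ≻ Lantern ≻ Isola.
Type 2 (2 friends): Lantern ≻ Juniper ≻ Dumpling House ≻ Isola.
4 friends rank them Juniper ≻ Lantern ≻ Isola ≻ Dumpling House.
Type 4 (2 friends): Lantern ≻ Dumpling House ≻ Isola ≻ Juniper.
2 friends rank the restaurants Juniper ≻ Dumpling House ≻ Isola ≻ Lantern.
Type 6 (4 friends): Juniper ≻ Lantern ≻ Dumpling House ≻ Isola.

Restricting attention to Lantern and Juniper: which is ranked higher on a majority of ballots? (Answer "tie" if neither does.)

Juniper

Ballots ranking Lantern above Juniper: 2 + 2 = 4.
Ballots ranking Juniper above Lantern: 21 − 4 = 17.
Juniper wins the head-to-head 17–4.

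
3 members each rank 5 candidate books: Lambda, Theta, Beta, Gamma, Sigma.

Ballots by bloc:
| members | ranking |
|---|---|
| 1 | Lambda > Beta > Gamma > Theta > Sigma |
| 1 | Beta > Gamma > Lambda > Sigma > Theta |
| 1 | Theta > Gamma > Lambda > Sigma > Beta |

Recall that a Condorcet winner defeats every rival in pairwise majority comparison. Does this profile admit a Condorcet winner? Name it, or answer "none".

Head-to-head results (3 members):
Lambda vs Theta: 2 to 1, Lambda.
Lambda vs Beta: Lambda preferred on 1+1 = 2 ballots; Lambda wins 2–1.
Lambda vs Gamma: Lambda is ranked higher on 1 ballot, Gamma on 2. Gamma wins 2–1.
Lambda vs Sigma: Lambda preferred on 1+1+1 = 3 ballots; Lambda wins 3–0.
Theta vs Beta: Theta is ranked higher on 1 ballot, Beta on 2. Beta wins 2–1.
Theta vs Gamma: 1 to 2, Gamma.
Theta vs Sigma: Theta preferred on 1+1 = 2 ballots; Theta wins 2–1.
Beta vs Gamma: 2 to 1, Beta.
Beta vs Sigma: 1+1 = 2 for Beta, 1 for Sigma — Beta by 2–1.
Gamma vs Sigma: 3 to 0, Gamma.
No book is unbeaten: Lambda loses to Gamma; Theta loses to Lambda; Beta loses to Lambda; Gamma loses to Beta; Sigma loses to Lambda. In particular Lambda beats Beta beats Gamma beats Lambda is a majority cycle — no Condorcet winner exists.

none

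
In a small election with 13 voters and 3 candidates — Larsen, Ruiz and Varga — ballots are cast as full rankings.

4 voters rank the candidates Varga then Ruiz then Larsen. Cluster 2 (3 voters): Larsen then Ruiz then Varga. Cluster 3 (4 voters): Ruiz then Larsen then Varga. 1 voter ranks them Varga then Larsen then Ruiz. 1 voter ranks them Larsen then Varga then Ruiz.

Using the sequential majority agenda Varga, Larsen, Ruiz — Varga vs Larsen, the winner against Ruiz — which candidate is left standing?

Round 1: Varga vs Larsen — 5–8, Larsen advances.
Round 2: Larsen vs Ruiz — 5–8, Ruiz advances.
Ruiz survives the agenda.

Ruiz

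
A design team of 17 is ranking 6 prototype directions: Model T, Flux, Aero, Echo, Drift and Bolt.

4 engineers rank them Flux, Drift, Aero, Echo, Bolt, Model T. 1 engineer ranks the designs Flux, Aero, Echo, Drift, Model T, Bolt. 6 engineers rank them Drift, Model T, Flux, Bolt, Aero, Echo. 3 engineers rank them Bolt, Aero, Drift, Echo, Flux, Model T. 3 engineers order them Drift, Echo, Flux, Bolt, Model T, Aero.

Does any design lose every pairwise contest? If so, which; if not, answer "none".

Pairwise majorities:
Model T vs Flux: Flux wins 11–6.
Model T vs Aero: Model T wins 9–8.
Model T vs Echo: 6 to 11, Echo.
Model T vs Drift: Model T preferred on 0 ballots; Drift wins 17–0.
Model T vs Bolt: Model T preferred on 1+6 = 7 ballots; Bolt wins 10–7.
Flux vs Aero: 4+1+6+3 = 14 for Flux, 3 for Aero — Flux by 14–3.
Flux vs Echo: 4+1+6 = 11 for Flux, 6 for Echo — Flux by 11–6.
Flux vs Drift: 4+1 = 5 for Flux, 12 for Drift — Drift by 12–5.
Flux vs Bolt: 4+1+6+3 = 14 for Flux, 3 for Bolt — Flux by 14–3.
Aero–Echo: Aero 14–3.
Aero–Drift: Drift 13–4.
Aero vs Bolt: Aero preferred on 4+1 = 5 ballots; Bolt wins 12–5.
Echo–Drift: Drift 16–1.
Echo vs Bolt: Bolt, 9–8.
Drift vs Bolt: Drift, 14–3.
No design is winless: Model T beats Aero; Flux beats Model T; Aero beats Echo; Echo beats Model T; Drift beats Model T; Bolt beats Model T. There is no Condorcet loser.

none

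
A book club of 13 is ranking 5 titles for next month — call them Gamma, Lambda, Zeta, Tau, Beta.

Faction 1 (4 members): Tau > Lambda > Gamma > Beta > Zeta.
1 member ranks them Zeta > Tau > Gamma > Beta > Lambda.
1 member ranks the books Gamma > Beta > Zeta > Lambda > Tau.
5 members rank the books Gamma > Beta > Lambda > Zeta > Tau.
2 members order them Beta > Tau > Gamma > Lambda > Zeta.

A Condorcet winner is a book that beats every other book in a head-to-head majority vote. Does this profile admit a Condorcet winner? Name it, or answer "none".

none

Pairwise majorities:
Gamma vs Lambda: Gamma preferred on 1+1+5+2 = 9 ballots; Gamma wins 9–4.
Gamma vs Zeta: Gamma is ranked higher on 4+1+5+2 = 12 ballots, Zeta on 1. Gamma wins 12–1.
Gamma vs Tau: Gamma preferred on 1+5 = 6 ballots; Tau wins 7–6.
Gamma vs Beta: Gamma is ranked higher on 4+1+1+5 = 11 ballots, Beta on 2. Gamma wins 11–2.
Lambda vs Zeta: 4+5+2 = 11 for Lambda, 2 for Zeta — Lambda by 11–2.
Lambda vs Tau: 1+5 = 6 for Lambda, 7 for Tau — Tau by 7–6.
Lambda vs Beta: Lambda preferred on 4 ballots; Beta wins 9–4.
Zeta vs Tau: 1+1+5 = 7 for Zeta, 6 for Tau — Zeta by 7–6.
Zeta vs Beta: Zeta preferred on 1 ballot; Beta wins 12–1.
Tau vs Beta: 5 to 8, Beta.
Every book loses at least once (Gamma loses to Tau; Lambda loses to Gamma; Zeta loses to Gamma; Tau loses to Zeta; Beta loses to Gamma). The majority relation contains the cycle Gamma → Zeta → Tau → Gamma, so there is no Condorcet winner.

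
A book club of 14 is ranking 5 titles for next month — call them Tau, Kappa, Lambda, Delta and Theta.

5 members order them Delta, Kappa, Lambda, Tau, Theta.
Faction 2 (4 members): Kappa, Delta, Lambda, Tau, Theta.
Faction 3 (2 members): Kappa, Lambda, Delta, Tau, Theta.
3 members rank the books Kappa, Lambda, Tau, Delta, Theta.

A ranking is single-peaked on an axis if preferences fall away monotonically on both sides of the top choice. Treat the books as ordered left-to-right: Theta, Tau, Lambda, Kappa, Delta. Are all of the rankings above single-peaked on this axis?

yes

Axis positions: Theta=1, Tau=2, Lambda=3, Kappa=4, Delta=5.
Faction 1 (peak Delta at position 5): ranking walks positions 5-4-3-2-1, expanding outward from the peak — single-peaked.
Faction 2 (peak Kappa at position 4): ranking walks positions 4-5-3-2-1, expanding outward from the peak — single-peaked.
Faction 3 (peak Kappa at position 4): ranking walks positions 4-3-5-2-1, expanding outward from the peak — single-peaked.
Faction 4 (peak Kappa at position 4): ranking walks positions 4-3-2-5-1, expanding outward from the peak — single-peaked.
Every ranking is single-peaked on this axis.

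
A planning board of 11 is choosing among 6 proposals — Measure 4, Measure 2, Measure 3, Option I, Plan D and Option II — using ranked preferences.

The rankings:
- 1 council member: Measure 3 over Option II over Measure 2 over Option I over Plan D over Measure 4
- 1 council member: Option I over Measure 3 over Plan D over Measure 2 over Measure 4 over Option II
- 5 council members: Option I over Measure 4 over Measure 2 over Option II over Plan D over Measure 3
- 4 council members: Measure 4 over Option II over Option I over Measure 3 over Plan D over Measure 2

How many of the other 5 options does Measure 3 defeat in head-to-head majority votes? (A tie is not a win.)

Measure 3 against each rival (11 council members):
Measure 3 vs Measure 4: Measure 4, 9–2.
Measure 3 vs Measure 2: Measure 3 wins 6–5.
Measure 3 vs Option I: Option I wins 10–1.
Measure 3 vs Plan D: Measure 3 is ranked higher on 1+1+4 = 6 ballots, Plan D on 5. Measure 3 wins 6–5.
Measure 3 vs Option II: 1+1 = 2 for Measure 3, 9 for Option II — Option II by 9–2.
Measure 3 beats Measure 2, Plan D; loses to Measure 4, Option I, Option II — 2 pairwise wins.

2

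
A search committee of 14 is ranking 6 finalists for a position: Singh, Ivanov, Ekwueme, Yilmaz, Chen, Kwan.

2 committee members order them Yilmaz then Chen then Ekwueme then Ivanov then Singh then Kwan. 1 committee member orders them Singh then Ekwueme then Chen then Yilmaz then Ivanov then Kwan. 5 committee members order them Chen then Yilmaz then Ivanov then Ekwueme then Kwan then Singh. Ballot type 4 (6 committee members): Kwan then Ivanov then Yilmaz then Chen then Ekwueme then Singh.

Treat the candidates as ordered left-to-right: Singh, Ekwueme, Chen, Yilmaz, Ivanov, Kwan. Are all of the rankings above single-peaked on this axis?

yes

Axis positions: Singh=1, Ekwueme=2, Chen=3, Yilmaz=4, Ivanov=5, Kwan=6.
Ballot type 1 (peak Yilmaz at position 4): ranking walks positions 4-3-2-5-1-6, expanding outward from the peak — single-peaked.
Ballot type 2 (peak Singh at position 1): ranking walks positions 1-2-3-4-5-6, expanding outward from the peak — single-peaked.
Ballot type 3 (peak Chen at position 3): ranking walks positions 3-4-5-2-6-1, expanding outward from the peak — single-peaked.
Ballot type 4 (peak Kwan at position 6): ranking walks positions 6-5-4-3-2-1, expanding outward from the peak — single-peaked.
Every ranking is single-peaked on this axis.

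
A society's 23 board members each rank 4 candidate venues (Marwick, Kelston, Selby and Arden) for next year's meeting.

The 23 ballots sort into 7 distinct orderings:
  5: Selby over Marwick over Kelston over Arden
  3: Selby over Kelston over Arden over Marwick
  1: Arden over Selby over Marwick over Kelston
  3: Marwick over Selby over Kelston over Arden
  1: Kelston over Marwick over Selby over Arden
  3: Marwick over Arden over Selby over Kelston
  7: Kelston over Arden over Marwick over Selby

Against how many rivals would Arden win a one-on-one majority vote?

Arden against each rival (23 organisers):
Arden vs Marwick: 11 to 12, Marwick.
Arden vs Kelston: 4 to 19, Kelston.
Arden vs Selby: Arden is ranked higher on 1+3+7 = 11 ballots, Selby on 12. Selby wins 12–11.
Arden beats no one; loses to Marwick, Kelston, Selby — 0 pairwise wins.

0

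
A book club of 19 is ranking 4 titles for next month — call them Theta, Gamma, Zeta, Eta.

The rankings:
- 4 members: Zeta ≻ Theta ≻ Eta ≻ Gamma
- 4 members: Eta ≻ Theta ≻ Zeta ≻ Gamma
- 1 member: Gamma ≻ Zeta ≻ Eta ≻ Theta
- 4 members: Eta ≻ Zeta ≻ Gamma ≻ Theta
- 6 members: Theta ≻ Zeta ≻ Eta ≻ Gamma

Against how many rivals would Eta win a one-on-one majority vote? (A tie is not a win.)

Eta against each rival (19 members):
Eta–Theta: Theta 10–9.
Eta vs Gamma: Eta, 18–1.
Eta vs Zeta: Eta preferred on 4+4 = 8 ballots; Zeta wins 11–8.
Eta beats Gamma; loses to Theta, Zeta — 1 pairwise win.

1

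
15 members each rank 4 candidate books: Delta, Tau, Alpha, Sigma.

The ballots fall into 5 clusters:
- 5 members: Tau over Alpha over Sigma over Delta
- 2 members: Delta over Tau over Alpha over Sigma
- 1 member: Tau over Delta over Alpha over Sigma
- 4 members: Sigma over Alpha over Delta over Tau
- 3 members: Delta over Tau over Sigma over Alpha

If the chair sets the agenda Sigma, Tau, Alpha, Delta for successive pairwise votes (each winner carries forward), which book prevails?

Delta

Round 1: Sigma vs Tau — 4–11, Tau advances.
Round 2: Tau vs Alpha — 11–4, Tau advances.
Round 3: Tau vs Delta — 6–9, Delta advances.
The agenda winner is Delta.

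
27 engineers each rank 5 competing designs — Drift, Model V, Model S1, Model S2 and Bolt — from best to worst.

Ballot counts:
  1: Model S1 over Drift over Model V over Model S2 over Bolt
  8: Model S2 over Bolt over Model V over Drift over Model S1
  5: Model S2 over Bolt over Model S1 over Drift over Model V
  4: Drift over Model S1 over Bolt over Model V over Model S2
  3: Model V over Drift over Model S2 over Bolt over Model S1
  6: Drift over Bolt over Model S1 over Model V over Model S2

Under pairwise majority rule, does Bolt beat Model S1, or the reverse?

Bolt

Ballots ranking Bolt above Model S1: 8 + 5 + 3 + 6 = 22.
Ballots ranking Model S1 above Bolt: 27 − 22 = 5.
Bolt wins the head-to-head 22–5.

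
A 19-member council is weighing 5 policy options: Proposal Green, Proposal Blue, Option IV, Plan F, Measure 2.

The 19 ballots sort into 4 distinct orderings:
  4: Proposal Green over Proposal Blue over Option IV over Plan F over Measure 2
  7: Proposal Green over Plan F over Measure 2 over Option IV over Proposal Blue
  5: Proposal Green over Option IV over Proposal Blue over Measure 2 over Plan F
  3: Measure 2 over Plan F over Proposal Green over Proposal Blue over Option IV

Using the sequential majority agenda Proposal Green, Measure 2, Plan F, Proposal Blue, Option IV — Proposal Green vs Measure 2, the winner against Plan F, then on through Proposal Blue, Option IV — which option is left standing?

Round 1: Proposal Green vs Measure 2 — 16–3, Proposal Green advances.
Round 2: Proposal Green vs Plan F — 16–3, Proposal Green advances.
Round 3: Proposal Green vs Proposal Blue — 19–0, Proposal Green advances.
Round 4: Proposal Green vs Option IV — 19–0, Proposal Green advances.
The agenda winner is Proposal Green.

Proposal Green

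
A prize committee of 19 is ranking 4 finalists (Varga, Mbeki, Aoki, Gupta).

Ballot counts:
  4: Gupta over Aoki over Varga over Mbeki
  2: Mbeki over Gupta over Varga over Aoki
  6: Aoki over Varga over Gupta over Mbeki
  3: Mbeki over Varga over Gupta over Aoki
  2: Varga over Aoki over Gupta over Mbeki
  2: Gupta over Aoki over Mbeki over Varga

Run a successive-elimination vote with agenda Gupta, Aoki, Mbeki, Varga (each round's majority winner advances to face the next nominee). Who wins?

Round 1: Gupta vs Aoki — 11–8, Gupta advances.
Round 2: Gupta vs Mbeki — 14–5, Gupta advances.
Round 3: Gupta vs Varga — 8–11, Varga advances.
The agenda winner is Varga.

Varga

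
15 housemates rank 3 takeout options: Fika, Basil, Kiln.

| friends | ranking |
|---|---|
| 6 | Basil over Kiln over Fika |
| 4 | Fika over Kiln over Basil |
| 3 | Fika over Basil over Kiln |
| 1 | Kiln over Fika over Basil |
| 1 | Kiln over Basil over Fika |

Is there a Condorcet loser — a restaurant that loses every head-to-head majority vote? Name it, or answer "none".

none

Pairwise majorities:
Fika vs Basil: Fika, 8–7.
Fika–Kiln: Kiln 8–7.
Basil vs Kiln: 6+3 = 9 for Basil, 6 for Kiln — Basil by 9–6.
No restaurant is winless: Fika beats Basil; Basil beats Kiln; Kiln beats Fika. There is no Condorcet loser.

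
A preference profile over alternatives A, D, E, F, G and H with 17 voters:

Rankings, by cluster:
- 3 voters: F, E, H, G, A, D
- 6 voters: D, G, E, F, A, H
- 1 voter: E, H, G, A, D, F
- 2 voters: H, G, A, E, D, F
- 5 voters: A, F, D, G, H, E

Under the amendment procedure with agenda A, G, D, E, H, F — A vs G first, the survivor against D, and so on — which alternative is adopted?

Round 1: A vs G — 5–12, G advances.
Round 2: G vs D — 6–11, D advances.
Round 3: D vs E — 11–6, D advances.
Round 4: D vs H — 11–6, D advances.
Round 5: D vs F — 9–8, D advances.
D survives the agenda.

D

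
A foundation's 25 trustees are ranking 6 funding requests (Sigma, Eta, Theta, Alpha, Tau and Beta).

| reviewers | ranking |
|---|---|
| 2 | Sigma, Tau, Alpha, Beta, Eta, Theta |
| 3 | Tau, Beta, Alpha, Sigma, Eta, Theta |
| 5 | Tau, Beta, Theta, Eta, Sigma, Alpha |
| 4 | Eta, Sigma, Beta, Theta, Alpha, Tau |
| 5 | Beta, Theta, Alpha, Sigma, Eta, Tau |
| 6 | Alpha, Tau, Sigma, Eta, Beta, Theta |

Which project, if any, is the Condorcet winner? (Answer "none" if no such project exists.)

Head-to-head results (25 reviewers):
Sigma vs Eta: 16 to 9, Sigma.
Sigma vs Theta: 15 to 10, Sigma.
Sigma vs Alpha: 2+5+4 = 11 for Sigma, 14 for Alpha — Alpha by 14–11.
Sigma vs Tau: Sigma preferred on 2+4+5 = 11 ballots; Tau wins 14–11.
Sigma vs Beta: 12 to 13, Beta.
Eta vs Theta: Eta is ranked higher on 2+3+4+6 = 15 ballots, Theta on 10. Eta wins 15–10.
Eta vs Alpha: Eta preferred on 5+4 = 9 ballots; Alpha wins 16–9.
Eta vs Tau: 4+5 = 9 for Eta, 16 for Tau — Tau by 16–9.
Eta vs Beta: 4+6 = 10 for Eta, 15 for Beta — Beta by 15–10.
Theta vs Alpha: 14 to 11, Theta.
Theta vs Tau: 4+5 = 9 for Theta, 16 for Tau — Tau by 16–9.
Theta vs Beta: Theta is ranked higher on 0 ballots, Beta on 25. Beta wins 25–0.
Alpha vs Tau: Alpha is ranked higher on 4+5+6 = 15 ballots, Tau on 10. Alpha wins 15–10.
Alpha vs Beta: 8 to 17, Beta.
Tau vs Beta: Tau preferred on 2+3+5+6 = 16 ballots; Tau wins 16–9.
No project is unbeaten: Sigma loses to Alpha; Eta loses to Sigma; Theta loses to Sigma; Alpha loses to Theta; Tau loses to Alpha; Beta loses to Tau. In particular Sigma > Theta > Alpha > Sigma is a majority cycle — no Condorcet winner exists.

none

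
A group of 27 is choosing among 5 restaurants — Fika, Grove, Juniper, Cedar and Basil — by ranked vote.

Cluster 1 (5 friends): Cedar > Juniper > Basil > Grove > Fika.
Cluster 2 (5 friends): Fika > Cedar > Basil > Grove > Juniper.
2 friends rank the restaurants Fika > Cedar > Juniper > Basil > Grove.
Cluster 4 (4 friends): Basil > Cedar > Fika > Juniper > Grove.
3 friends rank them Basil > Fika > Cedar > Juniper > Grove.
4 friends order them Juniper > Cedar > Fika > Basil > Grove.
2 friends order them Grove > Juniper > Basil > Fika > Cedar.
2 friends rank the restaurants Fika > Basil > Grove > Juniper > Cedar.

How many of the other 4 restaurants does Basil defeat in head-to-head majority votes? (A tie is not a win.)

3

Basil against each rival (27 friends):
Basil vs Fika: Basil is ranked higher on 5+4+3+2 = 14 ballots, Fika on 13. Basil wins 14–13.
Basil–Grove: Basil 25–2.
Basil vs Juniper: Basil is ranked higher on 5+4+3+2 = 14 ballots, Juniper on 13. Basil wins 14–13.
Basil–Cedar: Cedar 16–11.
Basil beats Fika, Grove, Juniper; loses to Cedar — 3 pairwise wins.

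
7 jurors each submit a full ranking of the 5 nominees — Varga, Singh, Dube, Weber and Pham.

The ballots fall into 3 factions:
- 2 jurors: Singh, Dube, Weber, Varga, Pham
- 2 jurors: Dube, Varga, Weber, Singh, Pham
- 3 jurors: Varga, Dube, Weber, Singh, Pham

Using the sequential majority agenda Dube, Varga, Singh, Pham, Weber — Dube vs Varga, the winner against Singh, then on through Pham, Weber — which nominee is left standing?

Round 1: Dube vs Varga — 4–3, Dube advances.
Round 2: Dube vs Singh — 5–2, Dube advances.
Round 3: Dube vs Pham — 7–0, Dube advances.
Round 4: Dube vs Weber — 7–0, Dube advances.
Dube survives the agenda.

Dube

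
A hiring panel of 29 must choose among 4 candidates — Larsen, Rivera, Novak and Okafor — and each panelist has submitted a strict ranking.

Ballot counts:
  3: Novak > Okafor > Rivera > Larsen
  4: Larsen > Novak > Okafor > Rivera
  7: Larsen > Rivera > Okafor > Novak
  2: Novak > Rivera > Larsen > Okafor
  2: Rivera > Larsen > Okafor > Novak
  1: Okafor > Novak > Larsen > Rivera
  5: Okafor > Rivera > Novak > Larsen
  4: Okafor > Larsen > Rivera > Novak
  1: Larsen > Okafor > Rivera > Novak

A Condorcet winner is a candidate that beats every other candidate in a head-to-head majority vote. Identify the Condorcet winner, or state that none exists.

Larsen

Head-to-head results (29 committee members):
Larsen vs Rivera: Larsen is ranked higher on 4+7+1+4+1 = 17 ballots, Rivera on 12. Larsen wins 17–12.
Larsen vs Novak: Larsen is ranked higher on 4+7+2+4+1 = 18 ballots, Novak on 11. Larsen wins 18–11.
Larsen vs Okafor: Larsen preferred on 4+7+2+2+1 = 16 ballots; Larsen wins 16–13.
Rivera vs Novak: 19 to 10, Rivera.
Rivera vs Okafor: Rivera is ranked higher on 7+2+2 = 11 ballots, Okafor on 18. Okafor wins 18–11.
Novak vs Okafor: Novak is ranked higher on 3+4+2 = 9 ballots, Okafor on 20. Okafor wins 20–9.
Larsen wins every pairwise contest, so Larsen is the Condorcet winner.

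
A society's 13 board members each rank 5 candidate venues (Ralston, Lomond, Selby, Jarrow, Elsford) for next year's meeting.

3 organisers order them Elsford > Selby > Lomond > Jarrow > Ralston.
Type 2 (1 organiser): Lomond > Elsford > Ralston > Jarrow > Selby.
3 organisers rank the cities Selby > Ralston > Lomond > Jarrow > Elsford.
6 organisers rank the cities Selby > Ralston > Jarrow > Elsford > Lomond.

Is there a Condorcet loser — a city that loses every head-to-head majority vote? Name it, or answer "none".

Head-to-head results (13 organisers):
Ralston vs Lomond: 9 to 4, Ralston.
Ralston vs Selby: Ralston is ranked higher on 1 ballot, Selby on 12. Selby wins 12–1.
Ralston vs Jarrow: 1+3+6 = 10 for Ralston, 3 for Jarrow — Ralston by 10–3.
Ralston vs Elsford: 3+6 = 9 for Ralston, 4 for Elsford — Ralston by 9–4.
Lomond vs Selby: Selby, 12–1.
Lomond vs Jarrow: Lomond is ranked higher on 3+1+3 = 7 ballots, Jarrow on 6. Lomond wins 7–6.
Lomond–Elsford: Elsford 9–4.
Selby vs Jarrow: Selby wins 12–1.
Selby vs Elsford: Selby preferred on 3+6 = 9 ballots; Selby wins 9–4.
Jarrow vs Elsford: Jarrow, 9–4.
Every city wins at least one matchup (Ralston beats Lomond; Lomond beats Jarrow; Selby beats Ralston; Jarrow beats Elsford; Elsford beats Lomond), so there is no Condorcet loser.

none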